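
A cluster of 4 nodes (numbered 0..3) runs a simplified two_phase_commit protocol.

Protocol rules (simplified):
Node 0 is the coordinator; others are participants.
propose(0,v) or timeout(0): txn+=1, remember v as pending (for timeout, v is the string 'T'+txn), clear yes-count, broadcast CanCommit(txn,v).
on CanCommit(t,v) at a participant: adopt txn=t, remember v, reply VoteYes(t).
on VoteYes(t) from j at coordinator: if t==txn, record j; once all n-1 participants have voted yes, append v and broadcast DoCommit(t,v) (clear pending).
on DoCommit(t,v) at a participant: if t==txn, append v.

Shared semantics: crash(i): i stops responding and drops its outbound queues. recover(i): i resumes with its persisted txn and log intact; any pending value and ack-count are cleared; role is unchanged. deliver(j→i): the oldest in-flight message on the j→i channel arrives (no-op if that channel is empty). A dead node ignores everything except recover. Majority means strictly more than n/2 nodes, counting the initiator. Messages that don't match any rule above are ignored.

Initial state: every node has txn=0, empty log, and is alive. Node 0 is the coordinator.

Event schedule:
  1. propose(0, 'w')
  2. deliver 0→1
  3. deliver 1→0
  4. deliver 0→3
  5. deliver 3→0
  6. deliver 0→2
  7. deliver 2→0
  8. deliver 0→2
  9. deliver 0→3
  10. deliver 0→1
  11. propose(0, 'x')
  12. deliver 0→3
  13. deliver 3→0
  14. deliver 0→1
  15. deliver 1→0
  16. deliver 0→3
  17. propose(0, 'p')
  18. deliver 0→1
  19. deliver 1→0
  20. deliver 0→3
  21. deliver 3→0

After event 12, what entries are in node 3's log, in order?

w

after 1 — propose(0,'w'): n0:coor/t1/[-]
after 2 — deliver 0→1: n1:part/t1/[-]
after 3 — deliver 1→0: ·
after 4 — deliver 0→3: n3:part/t1/[-]
after 5 — deliver 3→0: ·
after 6 — deliver 0→2: n2:part/t1/[-]
after 7 — deliver 2→0: n0:coor/t1/[w]
after 8 — deliver 0→2: n2:part/t1/[w]
after 9 — deliver 0→3: n3:part/t1/[w]
after 10 — deliver 0→1: n1:part/t1/[w]
after 11 — propose(0,'x'): n0:coor/t2/[w]
after 12 — deliver 0→3: n3:part/t2/[w]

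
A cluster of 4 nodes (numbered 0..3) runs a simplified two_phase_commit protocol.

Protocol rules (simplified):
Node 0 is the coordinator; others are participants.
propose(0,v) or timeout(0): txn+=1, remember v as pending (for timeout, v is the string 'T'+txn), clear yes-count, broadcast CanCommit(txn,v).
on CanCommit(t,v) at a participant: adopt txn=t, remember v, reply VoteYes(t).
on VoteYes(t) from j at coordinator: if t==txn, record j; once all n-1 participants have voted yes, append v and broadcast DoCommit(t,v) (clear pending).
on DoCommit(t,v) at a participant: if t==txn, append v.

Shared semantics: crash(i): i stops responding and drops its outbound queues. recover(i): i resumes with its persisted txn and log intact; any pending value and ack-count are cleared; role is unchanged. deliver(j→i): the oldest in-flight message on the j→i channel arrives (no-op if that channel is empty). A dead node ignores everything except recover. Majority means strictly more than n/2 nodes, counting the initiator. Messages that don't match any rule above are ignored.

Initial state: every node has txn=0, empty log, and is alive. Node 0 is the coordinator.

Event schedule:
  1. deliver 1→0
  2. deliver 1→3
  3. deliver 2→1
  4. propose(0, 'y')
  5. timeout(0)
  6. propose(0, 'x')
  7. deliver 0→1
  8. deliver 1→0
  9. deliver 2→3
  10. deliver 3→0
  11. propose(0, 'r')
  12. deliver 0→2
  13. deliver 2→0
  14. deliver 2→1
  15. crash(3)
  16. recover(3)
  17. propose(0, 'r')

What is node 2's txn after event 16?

1

[1] deliver 1→0 → ∅
[2] deliver 1→3 → ∅
[3] deliver 2→1 → ∅
[4] propose(0,'y') → N0(coor t1 [-])
[5] timeout(0) → N0(coor t2 [-])
[6] propose(0,'x') → N0(coor t3 [-])
[7] deliver 0→1 → N1(part t1 [-])
[8] deliver 1→0 → ∅
[9] deliver 2→3 → ∅
[10] deliver 3→0 → ∅
[11] propose(0,'r') → N0(coor t4 [-])
[12] deliver 0→2 → N2(part t1 [-])
[13] deliver 2→0 → ∅
[14] deliver 2→1 → ∅
[15] crash(3) → N3(✗part t0 [-])
[16] recover(3) → N3(part t0 [-])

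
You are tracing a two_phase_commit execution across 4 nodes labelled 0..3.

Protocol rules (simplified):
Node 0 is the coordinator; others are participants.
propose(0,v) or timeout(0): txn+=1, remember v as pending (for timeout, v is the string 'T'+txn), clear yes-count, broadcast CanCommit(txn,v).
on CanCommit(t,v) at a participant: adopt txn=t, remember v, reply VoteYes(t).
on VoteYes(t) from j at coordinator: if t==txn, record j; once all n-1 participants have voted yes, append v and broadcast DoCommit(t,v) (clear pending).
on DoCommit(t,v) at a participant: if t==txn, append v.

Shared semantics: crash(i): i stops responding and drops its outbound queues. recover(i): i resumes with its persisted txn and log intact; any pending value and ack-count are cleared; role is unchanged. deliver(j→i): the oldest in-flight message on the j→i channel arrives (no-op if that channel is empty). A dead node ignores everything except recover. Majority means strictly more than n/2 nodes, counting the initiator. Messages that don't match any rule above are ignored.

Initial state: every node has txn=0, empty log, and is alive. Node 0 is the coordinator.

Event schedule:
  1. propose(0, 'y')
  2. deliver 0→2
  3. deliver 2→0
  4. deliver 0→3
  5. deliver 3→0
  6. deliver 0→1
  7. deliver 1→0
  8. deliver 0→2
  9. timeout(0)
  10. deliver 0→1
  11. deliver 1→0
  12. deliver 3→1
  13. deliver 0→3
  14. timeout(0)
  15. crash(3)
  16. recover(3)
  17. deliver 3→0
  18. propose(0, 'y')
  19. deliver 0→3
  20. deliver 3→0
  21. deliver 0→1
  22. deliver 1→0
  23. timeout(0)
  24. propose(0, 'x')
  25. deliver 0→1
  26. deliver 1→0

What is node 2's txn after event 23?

1

step 1 propose(0,'y'): 0={coor,t=1,log=-}
step 2 deliver 0→2: 2={part,t=1,log=-}
step 3 deliver 2→0: —
step 4 deliver 0→3: 3={part,t=1,log=-}
step 5 deliver 3→0: —
step 6 deliver 0→1: 1={part,t=1,log=-}
step 7 deliver 1→0: 0={coor,t=1,log=y}
step 8 deliver 0→2: 2={part,t=1,log=y}
step 9 timeout(0): 0={coor,t=2,log=y}
step 10 deliver 0→1: 1={part,t=1,log=y}
step 11 deliver 1→0: —
step 12 deliver 3→1: —
step 13 deliver 0→3: 3={part,t=1,log=y}
step 14 timeout(0): 0={coor,t=3,log=y}
step 15 crash(3): 3={✗part,t=1,log=y}
step 16 recover(3): 3={part,t=1,log=y}
step 17 deliver 3→0: —
step 18 propose(0,'y'): 0={coor,t=4,log=y}
step 19 deliver 0→3: 3={part,t=2,log=y}
step 20 deliver 3→0: —
step 21 deliver 0→1: 1={part,t=2,log=y}
step 22 deliver 1→0: —
step 23 timeout(0): 0={coor,t=5,log=y}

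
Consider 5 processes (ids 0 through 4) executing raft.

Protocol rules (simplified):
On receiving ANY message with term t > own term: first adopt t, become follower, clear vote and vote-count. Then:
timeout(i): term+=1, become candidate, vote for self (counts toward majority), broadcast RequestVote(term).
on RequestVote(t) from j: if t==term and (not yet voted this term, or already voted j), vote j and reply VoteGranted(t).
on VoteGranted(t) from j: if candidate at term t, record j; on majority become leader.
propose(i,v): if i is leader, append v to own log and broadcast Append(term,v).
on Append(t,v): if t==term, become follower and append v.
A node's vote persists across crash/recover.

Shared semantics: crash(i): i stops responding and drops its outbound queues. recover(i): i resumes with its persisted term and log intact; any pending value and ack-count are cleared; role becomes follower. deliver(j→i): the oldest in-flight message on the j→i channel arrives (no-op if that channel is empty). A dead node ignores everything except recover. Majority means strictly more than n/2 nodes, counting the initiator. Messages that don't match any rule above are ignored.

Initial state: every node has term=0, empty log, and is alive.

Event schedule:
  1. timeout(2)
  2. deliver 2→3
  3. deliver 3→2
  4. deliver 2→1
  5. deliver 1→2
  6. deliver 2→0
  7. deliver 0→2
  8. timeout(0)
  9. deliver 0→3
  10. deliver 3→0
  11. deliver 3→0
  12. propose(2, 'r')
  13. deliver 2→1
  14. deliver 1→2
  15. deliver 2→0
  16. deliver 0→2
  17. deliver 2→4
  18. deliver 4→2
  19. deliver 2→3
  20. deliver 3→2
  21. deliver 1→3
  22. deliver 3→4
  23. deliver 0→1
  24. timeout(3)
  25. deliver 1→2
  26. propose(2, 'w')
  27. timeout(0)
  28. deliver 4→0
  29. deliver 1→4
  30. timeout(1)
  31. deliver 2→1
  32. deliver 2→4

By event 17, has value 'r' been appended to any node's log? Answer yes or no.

after 1 — timeout(2): n2:cand/t1/[-]
after 2 — deliver 2→3: n3:foll/t1/[-]
after 3 — deliver 3→2: ·
after 4 — deliver 2→1: n1:foll/t1/[-]
after 5 — deliver 1→2: n2:lead/t1/[-]
after 6 — deliver 2→0: n0:foll/t1/[-]
after 7 — deliver 0→2: ·
after 8 — timeout(0): n0:cand/t2/[-]
after 9 — deliver 0→3: n3:foll/t2/[-]
after 10 — deliver 3→0: ·
after 11 — deliver 3→0: ·
after 12 — propose(2,'r'): n2:lead/t1/[r]
after 13 — deliver 2→1: n1:foll/t1/[r]
after 14 — deliver 1→2: ·
after 15 — deliver 2→0: ·
after 16 — deliver 0→2: n2:foll/t2/[r]
after 17 — deliver 2→4: n4:foll/t1/[-]

yes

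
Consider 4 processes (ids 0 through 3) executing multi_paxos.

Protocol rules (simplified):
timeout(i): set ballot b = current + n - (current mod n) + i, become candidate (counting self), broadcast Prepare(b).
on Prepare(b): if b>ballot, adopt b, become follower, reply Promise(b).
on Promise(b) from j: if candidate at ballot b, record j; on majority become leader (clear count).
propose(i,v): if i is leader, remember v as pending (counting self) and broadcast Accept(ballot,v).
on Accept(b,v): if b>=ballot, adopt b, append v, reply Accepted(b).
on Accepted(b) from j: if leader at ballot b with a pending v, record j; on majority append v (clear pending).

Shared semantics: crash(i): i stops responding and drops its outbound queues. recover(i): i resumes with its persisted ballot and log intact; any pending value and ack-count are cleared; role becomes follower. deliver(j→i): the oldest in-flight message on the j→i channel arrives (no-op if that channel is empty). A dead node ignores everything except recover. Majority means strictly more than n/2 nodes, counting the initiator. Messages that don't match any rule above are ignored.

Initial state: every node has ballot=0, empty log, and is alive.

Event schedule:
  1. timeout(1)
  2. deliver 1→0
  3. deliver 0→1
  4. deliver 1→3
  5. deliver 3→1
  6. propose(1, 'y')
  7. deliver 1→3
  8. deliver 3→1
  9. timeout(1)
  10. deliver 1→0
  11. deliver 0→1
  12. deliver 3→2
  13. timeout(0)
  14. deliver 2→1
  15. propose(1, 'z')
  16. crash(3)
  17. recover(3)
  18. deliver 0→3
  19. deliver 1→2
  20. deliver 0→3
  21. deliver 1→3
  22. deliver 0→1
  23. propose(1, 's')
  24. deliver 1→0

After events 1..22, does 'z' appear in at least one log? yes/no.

no

step 1 timeout(1): 1={cand,b=5,log=-}
step 2 deliver 1→0: 0={foll,b=5,log=-}
step 3 deliver 0→1: —
step 4 deliver 1→3: 3={foll,b=5,log=-}
step 5 deliver 3→1: 1={lead,b=5,log=-}
step 6 propose(1,'y'): —
step 7 deliver 1→3: 3={foll,b=5,log=y}
step 8 deliver 3→1: —
step 9 timeout(1): 1={cand,b=9,log=-}
step 10 deliver 1→0: 0={foll,b=5,log=y}
step 11 deliver 0→1: —
step 12 deliver 3→2: —
step 13 timeout(0): 0={cand,b=8,log=y}
step 14 deliver 2→1: —
step 15 propose(1,'z'): —
step 16 crash(3): 3={✗foll,b=5,log=y}
step 17 recover(3): 3={foll,b=5,log=y}
step 18 deliver 0→3: 3={foll,b=8,log=y}
step 19 deliver 1→2: 2={foll,b=5,log=-}
step 20 deliver 0→3: —
step 21 deliver 1→3: 3={foll,b=9,log=y}
step 22 deliver 0→1: —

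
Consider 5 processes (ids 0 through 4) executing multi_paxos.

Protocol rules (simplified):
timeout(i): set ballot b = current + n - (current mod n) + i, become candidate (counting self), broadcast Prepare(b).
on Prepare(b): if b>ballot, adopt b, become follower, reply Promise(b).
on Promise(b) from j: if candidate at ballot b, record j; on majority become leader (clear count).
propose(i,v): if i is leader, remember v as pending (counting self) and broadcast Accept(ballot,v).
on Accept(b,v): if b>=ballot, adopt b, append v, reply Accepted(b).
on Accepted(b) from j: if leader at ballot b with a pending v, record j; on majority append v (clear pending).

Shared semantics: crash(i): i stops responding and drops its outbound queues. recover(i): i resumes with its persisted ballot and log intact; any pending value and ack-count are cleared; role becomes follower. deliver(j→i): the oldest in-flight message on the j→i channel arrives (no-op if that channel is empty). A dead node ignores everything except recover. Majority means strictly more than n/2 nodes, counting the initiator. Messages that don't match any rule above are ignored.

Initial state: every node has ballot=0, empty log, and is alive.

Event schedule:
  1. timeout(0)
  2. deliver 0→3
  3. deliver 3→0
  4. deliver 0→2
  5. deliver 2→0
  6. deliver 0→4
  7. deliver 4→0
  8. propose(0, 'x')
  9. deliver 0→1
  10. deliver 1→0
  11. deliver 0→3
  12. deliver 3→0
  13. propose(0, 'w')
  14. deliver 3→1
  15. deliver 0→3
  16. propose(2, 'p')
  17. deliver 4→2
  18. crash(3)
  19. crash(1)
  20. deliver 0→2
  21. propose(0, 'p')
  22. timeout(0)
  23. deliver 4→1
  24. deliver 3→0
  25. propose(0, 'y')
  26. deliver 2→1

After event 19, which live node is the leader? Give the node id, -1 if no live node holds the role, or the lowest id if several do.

0

after 1 — timeout(0): n0:cand/b5/[-]
after 2 — deliver 0→3: n3:foll/b5/[-]
after 3 — deliver 3→0: ·
after 4 — deliver 0→2: n2:foll/b5/[-]
after 5 — deliver 2→0: n0:lead/b5/[-]
after 6 — deliver 0→4: n4:foll/b5/[-]
after 7 — deliver 4→0: ·
after 8 — propose(0,'x'): ·
after 9 — deliver 0→1: n1:foll/b5/[-]
after 10 — deliver 1→0: ·
after 11 — deliver 0→3: n3:foll/b5/[x]
after 12 — deliver 3→0: ·
after 13 — propose(0,'w'): ·
after 14 — deliver 3→1: ·
after 15 — deliver 0→3: n3:foll/b5/[x,w]
after 16 — propose(2,'p'): ·
after 17 — deliver 4→2: ·
after 18 — crash(3): n3:✗foll/b5/[x,w]
after 19 — crash(1): n1:✗foll/b5/[-]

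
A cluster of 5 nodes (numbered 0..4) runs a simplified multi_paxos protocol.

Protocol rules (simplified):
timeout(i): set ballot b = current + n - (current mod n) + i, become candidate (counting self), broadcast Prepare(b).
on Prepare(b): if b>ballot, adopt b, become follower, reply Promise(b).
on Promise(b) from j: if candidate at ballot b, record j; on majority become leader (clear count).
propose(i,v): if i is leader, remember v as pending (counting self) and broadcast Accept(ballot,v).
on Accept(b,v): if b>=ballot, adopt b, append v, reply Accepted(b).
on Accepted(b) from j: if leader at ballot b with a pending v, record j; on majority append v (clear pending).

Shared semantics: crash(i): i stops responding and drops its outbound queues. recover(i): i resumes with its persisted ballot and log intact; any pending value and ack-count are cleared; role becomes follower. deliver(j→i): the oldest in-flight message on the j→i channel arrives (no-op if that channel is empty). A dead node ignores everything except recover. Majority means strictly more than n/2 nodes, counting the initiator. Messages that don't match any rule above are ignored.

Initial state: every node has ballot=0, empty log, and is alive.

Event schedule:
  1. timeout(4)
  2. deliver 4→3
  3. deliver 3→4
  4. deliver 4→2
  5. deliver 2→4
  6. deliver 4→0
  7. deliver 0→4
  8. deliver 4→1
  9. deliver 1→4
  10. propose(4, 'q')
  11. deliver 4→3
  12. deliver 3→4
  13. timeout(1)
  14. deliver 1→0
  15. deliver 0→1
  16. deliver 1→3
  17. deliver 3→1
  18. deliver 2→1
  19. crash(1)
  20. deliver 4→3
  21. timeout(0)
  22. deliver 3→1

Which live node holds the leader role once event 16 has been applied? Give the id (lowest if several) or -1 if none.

4

[1] timeout(4) → N4(cand b9 [-])
[2] deliver 4→3 → N3(foll b9 [-])
[3] deliver 3→4 → ∅
[4] deliver 4→2 → N2(foll b9 [-])
[5] deliver 2→4 → N4(lead b9 [-])
[6] deliver 4→0 → N0(foll b9 [-])
[7] deliver 0→4 → ∅
[8] deliver 4→1 → N1(foll b9 [-])
[9] deliver 1→4 → ∅
[10] propose(4,'q') → ∅
[11] deliver 4→3 → N3(foll b9 [q])
[12] deliver 3→4 → ∅
[13] timeout(1) → N1(cand b11 [-])
[14] deliver 1→0 → N0(foll b11 [-])
[15] deliver 0→1 → ∅
[16] deliver 1→3 → N3(foll b11 [q])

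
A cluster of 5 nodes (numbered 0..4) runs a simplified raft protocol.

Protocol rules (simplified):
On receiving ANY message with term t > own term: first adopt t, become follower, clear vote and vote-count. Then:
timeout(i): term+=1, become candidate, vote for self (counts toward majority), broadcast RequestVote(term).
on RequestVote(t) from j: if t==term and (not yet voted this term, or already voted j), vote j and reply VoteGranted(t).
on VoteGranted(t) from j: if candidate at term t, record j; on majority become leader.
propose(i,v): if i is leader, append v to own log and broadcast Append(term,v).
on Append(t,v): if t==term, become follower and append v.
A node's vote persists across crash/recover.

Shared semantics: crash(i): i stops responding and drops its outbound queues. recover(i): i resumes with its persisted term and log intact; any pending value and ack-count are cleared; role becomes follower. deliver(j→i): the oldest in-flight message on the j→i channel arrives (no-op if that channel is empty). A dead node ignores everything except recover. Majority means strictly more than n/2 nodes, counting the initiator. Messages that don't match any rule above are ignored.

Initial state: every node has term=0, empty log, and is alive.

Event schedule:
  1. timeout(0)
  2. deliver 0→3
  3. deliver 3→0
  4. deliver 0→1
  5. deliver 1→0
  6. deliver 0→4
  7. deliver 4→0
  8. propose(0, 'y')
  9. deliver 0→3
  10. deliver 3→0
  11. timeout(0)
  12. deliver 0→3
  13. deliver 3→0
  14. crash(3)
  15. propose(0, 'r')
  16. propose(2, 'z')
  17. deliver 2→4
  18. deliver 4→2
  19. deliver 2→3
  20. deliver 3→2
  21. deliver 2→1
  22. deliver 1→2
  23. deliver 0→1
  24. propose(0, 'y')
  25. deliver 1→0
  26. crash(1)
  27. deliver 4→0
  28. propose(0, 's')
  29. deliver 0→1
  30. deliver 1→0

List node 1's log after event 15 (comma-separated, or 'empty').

empty

[1] timeout(0) → N0(cand t1 [-])
[2] deliver 0→3 → N3(foll t1 [-])
[3] deliver 3→0 → ∅
[4] deliver 0→1 → N1(foll t1 [-])
[5] deliver 1→0 → N0(lead t1 [-])
[6] deliver 0→4 → N4(foll t1 [-])
[7] deliver 4→0 → ∅
[8] propose(0,'y') → N0(lead t1 [y])
[9] deliver 0→3 → N3(foll t1 [y])
[10] deliver 3→0 → ∅
[11] timeout(0) → N0(cand t2 [y])
[12] deliver 0→3 → N3(foll t2 [y])
[13] deliver 3→0 → ∅
[14] crash(3) → N3(✗foll t2 [y])
[15] propose(0,'r') → ∅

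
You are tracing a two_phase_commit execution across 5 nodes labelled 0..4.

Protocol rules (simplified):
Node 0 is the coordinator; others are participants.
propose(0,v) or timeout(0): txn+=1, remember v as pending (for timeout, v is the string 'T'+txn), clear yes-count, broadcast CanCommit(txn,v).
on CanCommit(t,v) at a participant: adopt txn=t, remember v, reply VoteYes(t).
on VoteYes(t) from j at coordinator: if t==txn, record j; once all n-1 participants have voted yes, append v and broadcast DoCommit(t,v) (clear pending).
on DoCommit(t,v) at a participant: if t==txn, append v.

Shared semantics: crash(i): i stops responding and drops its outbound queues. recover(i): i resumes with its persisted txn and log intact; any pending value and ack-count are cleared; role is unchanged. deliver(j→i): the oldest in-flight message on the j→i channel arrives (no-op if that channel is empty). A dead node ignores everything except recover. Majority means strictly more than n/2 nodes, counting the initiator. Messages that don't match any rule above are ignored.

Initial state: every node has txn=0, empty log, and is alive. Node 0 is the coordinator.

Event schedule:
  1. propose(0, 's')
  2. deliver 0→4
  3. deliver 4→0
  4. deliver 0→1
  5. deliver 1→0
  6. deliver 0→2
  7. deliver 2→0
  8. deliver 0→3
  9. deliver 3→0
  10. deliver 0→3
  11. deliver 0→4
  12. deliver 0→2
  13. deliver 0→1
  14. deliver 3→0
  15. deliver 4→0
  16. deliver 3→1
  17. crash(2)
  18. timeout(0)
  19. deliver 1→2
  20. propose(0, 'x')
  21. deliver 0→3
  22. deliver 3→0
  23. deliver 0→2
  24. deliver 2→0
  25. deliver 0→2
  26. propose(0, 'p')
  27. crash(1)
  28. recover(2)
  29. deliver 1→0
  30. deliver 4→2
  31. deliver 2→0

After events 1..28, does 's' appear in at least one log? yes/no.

yes

step 1 propose(0,'s'): 0={coor,t=1,log=-}
step 2 deliver 0→4: 4={part,t=1,log=-}
step 3 deliver 4→0: —
step 4 deliver 0→1: 1={part,t=1,log=-}
step 5 deliver 1→0: —
step 6 deliver 0→2: 2={part,t=1,log=-}
step 7 deliver 2→0: —
step 8 deliver 0→3: 3={part,t=1,log=-}
step 9 deliver 3→0: 0={coor,t=1,log=s}
step 10 deliver 0→3: 3={part,t=1,log=s}
step 11 deliver 0→4: 4={part,t=1,log=s}
step 12 deliver 0→2: 2={part,t=1,log=s}
step 13 deliver 0→1: 1={part,t=1,log=s}
step 14 deliver 3→0: —
step 15 deliver 4→0: —
step 16 deliver 3→1: —
step 17 crash(2): 2={✗part,t=1,log=s}
step 18 timeout(0): 0={coor,t=2,log=s}
step 19 deliver 1→2: —
step 20 propose(0,'x'): 0={coor,t=3,log=s}
step 21 deliver 0→3: 3={part,t=2,log=s}
step 22 deliver 3→0: —
step 23 deliver 0→2: —
step 24 deliver 2→0: —
step 25 deliver 0→2: —
step 26 propose(0,'p'): 0={coor,t=4,log=s}
step 27 crash(1): 1={✗part,t=1,log=s}
step 28 recover(2): 2={part,t=1,log=s}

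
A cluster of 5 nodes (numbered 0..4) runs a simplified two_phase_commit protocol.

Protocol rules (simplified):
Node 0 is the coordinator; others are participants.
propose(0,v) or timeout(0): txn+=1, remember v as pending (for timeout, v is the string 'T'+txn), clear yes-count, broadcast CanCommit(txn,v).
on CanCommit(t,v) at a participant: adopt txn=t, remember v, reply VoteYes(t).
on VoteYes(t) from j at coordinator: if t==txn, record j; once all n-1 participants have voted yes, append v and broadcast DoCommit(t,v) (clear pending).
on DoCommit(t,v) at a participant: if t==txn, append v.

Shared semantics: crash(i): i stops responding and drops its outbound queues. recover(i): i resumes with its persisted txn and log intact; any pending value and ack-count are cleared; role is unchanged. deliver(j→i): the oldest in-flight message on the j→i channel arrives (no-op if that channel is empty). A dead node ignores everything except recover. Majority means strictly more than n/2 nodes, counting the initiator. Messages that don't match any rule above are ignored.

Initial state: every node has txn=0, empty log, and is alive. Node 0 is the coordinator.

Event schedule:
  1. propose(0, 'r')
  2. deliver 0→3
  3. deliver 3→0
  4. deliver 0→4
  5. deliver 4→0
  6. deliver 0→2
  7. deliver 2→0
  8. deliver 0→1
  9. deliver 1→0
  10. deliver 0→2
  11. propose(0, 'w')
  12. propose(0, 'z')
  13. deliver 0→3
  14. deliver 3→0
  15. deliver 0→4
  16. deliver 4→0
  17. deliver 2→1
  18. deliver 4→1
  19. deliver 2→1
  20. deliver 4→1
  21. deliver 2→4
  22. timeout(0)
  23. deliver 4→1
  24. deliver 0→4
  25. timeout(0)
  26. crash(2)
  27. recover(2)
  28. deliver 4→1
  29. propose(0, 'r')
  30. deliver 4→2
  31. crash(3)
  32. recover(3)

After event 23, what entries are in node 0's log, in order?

r

after 1 — propose(0,'r'): n0:coor/t1/[-]
after 2 — deliver 0→3: n3:part/t1/[-]
after 3 — deliver 3→0: ·
after 4 — deliver 0→4: n4:part/t1/[-]
after 5 — deliver 4→0: ·
after 6 — deliver 0→2: n2:part/t1/[-]
after 7 — deliver 2→0: ·
after 8 — deliver 0→1: n1:part/t1/[-]
after 9 — deliver 1→0: n0:coor/t1/[r]
after 10 — deliver 0→2: n2:part/t1/[r]
after 11 — propose(0,'w'): n0:coor/t2/[r]
after 12 — propose(0,'z'): n0:coor/t3/[r]
after 13 — deliver 0→3: n3:part/t1/[r]
after 14 — deliver 3→0: ·
after 15 — deliver 0→4: n4:part/t1/[r]
after 16 — deliver 4→0: ·
after 17 — deliver 2→1: ·
after 18 — deliver 4→1: ·
after 19 — deliver 2→1: ·
after 20 — deliver 4→1: ·
after 21 — deliver 2→4: ·
after 22 — timeout(0): n0:coor/t4/[r]
after 23 — deliver 4→1: ·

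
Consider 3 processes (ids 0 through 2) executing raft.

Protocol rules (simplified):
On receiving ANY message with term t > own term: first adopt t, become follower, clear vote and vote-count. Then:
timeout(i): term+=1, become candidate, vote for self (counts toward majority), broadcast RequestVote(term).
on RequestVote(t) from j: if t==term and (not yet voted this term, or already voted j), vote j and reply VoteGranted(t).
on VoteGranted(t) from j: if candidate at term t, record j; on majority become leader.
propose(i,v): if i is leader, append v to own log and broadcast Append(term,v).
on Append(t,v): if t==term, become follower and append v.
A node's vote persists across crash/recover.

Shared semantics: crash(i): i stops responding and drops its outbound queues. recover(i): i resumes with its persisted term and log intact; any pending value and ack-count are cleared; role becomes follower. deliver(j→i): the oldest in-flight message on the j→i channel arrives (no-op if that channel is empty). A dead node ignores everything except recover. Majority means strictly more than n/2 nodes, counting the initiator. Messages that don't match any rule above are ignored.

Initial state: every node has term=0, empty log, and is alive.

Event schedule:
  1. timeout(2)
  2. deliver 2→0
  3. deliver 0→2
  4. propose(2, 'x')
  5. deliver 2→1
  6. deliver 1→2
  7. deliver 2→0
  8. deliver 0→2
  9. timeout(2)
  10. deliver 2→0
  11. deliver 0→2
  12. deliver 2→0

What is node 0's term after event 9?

1

step 1 timeout(2): 2={cand,t=1,log=-}
step 2 deliver 2→0: 0={foll,t=1,log=-}
step 3 deliver 0→2: 2={lead,t=1,log=-}
step 4 propose(2,'x'): 2={lead,t=1,log=x}
step 5 deliver 2→1: 1={foll,t=1,log=-}
step 6 deliver 1→2: —
step 7 deliver 2→0: 0={foll,t=1,log=x}
step 8 deliver 0→2: —
step 9 timeout(2): 2={cand,t=2,log=x}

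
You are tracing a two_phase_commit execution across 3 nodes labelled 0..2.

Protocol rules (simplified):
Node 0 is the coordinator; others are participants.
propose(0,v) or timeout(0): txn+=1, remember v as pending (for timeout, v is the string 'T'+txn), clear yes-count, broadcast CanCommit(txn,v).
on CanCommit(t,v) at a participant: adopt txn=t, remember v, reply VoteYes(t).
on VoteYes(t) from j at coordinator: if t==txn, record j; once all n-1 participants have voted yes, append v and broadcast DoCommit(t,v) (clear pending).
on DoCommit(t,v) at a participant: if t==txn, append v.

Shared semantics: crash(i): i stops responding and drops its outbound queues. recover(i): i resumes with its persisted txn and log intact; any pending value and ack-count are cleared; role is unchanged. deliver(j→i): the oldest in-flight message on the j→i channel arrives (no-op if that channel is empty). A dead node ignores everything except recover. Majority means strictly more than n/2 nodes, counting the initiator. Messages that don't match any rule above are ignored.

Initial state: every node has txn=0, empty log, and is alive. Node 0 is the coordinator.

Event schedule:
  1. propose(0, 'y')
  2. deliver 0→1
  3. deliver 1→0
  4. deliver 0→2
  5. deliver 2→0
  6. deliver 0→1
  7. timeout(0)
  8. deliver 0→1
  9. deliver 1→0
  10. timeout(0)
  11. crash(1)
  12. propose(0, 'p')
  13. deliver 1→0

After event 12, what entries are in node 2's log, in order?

empty

e1 propose(0,'y'): 0[coor,t=1,-]
e2 deliver 0→1: 1[part,t=1,-]
e3 deliver 1→0: ·
e4 deliver 0→2: 2[part,t=1,-]
e5 deliver 2→0: 0[coor,t=1,y]
e6 deliver 0→1: 1[part,t=1,y]
e7 timeout(0): 0[coor,t=2,y]
e8 deliver 0→1: 1[part,t=2,y]
e9 deliver 1→0: ·
e10 timeout(0): 0[coor,t=3,y]
e11 crash(1): 1[✗part,t=2,y]
e12 propose(0,'p'): 0[coor,t=4,y]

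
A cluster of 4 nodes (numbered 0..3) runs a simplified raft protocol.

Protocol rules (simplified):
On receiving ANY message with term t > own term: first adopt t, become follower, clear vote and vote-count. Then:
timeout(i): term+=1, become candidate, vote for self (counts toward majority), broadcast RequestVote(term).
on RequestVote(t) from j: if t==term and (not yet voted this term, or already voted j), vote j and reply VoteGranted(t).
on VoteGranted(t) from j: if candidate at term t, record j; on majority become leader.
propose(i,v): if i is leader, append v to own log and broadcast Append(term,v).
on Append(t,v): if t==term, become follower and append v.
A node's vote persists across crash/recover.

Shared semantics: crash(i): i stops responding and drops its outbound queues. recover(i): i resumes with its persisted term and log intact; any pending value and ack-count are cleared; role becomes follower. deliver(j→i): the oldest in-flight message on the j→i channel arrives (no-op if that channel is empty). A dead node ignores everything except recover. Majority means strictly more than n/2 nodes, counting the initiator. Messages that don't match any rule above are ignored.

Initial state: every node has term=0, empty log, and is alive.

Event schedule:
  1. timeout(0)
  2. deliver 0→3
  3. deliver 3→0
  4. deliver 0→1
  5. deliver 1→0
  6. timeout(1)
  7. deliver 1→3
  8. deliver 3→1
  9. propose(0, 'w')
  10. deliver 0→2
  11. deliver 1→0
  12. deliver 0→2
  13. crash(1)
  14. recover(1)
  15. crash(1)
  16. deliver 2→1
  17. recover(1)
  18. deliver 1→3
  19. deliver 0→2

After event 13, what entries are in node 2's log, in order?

step 1 timeout(0): 0={cand,t=1,log=-}
step 2 deliver 0→3: 3={foll,t=1,log=-}
step 3 deliver 3→0: —
step 4 deliver 0→1: 1={foll,t=1,log=-}
step 5 deliver 1→0: 0={lead,t=1,log=-}
step 6 timeout(1): 1={cand,t=2,log=-}
step 7 deliver 1→3: 3={foll,t=2,log=-}
step 8 deliver 3→1: —
step 9 propose(0,'w'): 0={lead,t=1,log=w}
step 10 deliver 0→2: 2={foll,t=1,log=-}
step 11 deliver 1→0: 0={foll,t=2,log=w}
step 12 deliver 0→2: 2={foll,t=1,log=w}
step 13 crash(1): 1={✗cand,t=2,log=-}

w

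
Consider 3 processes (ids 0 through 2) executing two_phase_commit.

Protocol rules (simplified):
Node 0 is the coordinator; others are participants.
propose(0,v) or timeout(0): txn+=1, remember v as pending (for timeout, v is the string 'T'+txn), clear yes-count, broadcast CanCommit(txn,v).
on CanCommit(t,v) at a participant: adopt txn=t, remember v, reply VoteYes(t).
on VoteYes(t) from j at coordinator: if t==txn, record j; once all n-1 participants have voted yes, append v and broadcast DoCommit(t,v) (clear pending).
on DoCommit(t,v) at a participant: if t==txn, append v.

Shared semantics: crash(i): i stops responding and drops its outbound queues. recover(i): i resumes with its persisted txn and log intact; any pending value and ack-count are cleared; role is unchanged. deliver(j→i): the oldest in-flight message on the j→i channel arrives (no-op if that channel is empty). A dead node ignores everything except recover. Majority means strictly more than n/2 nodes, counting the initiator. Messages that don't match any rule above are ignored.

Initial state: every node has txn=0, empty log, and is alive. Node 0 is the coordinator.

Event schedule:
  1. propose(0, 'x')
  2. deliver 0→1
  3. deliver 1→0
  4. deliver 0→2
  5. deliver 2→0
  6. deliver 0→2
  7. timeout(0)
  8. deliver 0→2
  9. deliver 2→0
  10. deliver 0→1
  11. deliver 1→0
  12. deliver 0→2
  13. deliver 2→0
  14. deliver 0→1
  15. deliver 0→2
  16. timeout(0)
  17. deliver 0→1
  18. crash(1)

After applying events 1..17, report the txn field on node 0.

after 1 — propose(0,'x'): n0:coor/t1/[-]
after 2 — deliver 0→1: n1:part/t1/[-]
after 3 — deliver 1→0: ·
after 4 — deliver 0→2: n2:part/t1/[-]
after 5 — deliver 2→0: n0:coor/t1/[x]
after 6 — deliver 0→2: n2:part/t1/[x]
after 7 — timeout(0): n0:coor/t2/[x]
after 8 — deliver 0→2: n2:part/t2/[x]
after 9 — deliver 2→0: ·
after 10 — deliver 0→1: n1:part/t1/[x]
after 11 — deliver 1→0: ·
after 12 — deliver 0→2: ·
after 13 — deliver 2→0: ·
after 14 — deliver 0→1: n1:part/t2/[x]
after 15 — deliver 0→2: ·
after 16 — timeout(0): n0:coor/t3/[x]
after 17 — deliver 0→1: n1:part/t3/[x]

3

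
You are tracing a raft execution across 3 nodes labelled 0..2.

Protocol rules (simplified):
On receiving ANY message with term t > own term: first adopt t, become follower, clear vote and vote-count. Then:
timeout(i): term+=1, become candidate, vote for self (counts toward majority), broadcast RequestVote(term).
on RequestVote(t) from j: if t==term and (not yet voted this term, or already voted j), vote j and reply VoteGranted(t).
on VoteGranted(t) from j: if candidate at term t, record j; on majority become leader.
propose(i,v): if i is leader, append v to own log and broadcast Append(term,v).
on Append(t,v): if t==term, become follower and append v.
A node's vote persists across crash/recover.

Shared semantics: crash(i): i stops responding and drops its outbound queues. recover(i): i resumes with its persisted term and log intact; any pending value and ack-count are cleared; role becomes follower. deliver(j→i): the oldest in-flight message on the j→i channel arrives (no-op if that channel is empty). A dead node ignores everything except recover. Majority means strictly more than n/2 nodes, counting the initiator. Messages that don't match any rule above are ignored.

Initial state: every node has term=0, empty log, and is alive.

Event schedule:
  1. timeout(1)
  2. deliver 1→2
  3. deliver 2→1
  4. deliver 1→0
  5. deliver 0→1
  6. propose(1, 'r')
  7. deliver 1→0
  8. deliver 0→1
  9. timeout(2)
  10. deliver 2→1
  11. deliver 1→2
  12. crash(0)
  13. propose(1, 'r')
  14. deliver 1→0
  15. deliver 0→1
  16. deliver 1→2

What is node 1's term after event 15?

after 1 — timeout(1): n1:cand/t1/[-]
after 2 — deliver 1→2: n2:foll/t1/[-]
after 3 — deliver 2→1: n1:lead/t1/[-]
after 4 — deliver 1→0: n0:foll/t1/[-]
after 5 — deliver 0→1: ·
after 6 — propose(1,'r'): n1:lead/t1/[r]
after 7 — deliver 1→0: n0:foll/t1/[r]
after 8 — deliver 0→1: ·
after 9 — timeout(2): n2:cand/t2/[-]
after 10 — deliver 2→1: n1:foll/t2/[r]
after 11 — deliver 1→2: ·
after 12 — crash(0): n0:✗foll/t1/[r]
after 13 — propose(1,'r'): ·
after 14 — deliver 1→0: ·
after 15 — deliver 0→1: ·

2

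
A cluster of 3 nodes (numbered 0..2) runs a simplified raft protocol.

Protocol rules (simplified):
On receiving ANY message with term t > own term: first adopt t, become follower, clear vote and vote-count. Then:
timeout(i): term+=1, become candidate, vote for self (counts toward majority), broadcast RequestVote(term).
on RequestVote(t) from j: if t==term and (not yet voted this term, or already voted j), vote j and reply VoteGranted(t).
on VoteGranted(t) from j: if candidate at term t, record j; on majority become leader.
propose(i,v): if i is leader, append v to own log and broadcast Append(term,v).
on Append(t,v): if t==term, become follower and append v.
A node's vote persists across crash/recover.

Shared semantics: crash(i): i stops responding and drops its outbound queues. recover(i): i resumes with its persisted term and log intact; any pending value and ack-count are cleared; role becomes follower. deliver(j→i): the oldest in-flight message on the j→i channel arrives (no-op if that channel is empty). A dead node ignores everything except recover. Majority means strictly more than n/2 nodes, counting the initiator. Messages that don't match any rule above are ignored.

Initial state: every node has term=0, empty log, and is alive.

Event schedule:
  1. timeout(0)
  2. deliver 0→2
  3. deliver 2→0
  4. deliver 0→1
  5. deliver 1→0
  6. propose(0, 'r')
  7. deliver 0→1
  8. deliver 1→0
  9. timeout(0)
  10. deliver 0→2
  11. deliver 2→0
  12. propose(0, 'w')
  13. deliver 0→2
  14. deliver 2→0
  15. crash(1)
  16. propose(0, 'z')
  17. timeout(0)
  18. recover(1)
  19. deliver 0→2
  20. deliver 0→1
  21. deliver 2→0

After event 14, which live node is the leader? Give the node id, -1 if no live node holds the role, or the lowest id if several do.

0

after 1 — timeout(0): n0:cand/t1/[-]
after 2 — deliver 0→2: n2:foll/t1/[-]
after 3 — deliver 2→0: n0:lead/t1/[-]
after 4 — deliver 0→1: n1:foll/t1/[-]
after 5 — deliver 1→0: ·
after 6 — propose(0,'r'): n0:lead/t1/[r]
after 7 — deliver 0→1: n1:foll/t1/[r]
after 8 — deliver 1→0: ·
after 9 — timeout(0): n0:cand/t2/[r]
after 10 — deliver 0→2: n2:foll/t1/[r]
after 11 — deliver 2→0: ·
after 12 — propose(0,'w'): ·
after 13 — deliver 0→2: n2:foll/t2/[r]
after 14 — deliver 2→0: n0:lead/t2/[r]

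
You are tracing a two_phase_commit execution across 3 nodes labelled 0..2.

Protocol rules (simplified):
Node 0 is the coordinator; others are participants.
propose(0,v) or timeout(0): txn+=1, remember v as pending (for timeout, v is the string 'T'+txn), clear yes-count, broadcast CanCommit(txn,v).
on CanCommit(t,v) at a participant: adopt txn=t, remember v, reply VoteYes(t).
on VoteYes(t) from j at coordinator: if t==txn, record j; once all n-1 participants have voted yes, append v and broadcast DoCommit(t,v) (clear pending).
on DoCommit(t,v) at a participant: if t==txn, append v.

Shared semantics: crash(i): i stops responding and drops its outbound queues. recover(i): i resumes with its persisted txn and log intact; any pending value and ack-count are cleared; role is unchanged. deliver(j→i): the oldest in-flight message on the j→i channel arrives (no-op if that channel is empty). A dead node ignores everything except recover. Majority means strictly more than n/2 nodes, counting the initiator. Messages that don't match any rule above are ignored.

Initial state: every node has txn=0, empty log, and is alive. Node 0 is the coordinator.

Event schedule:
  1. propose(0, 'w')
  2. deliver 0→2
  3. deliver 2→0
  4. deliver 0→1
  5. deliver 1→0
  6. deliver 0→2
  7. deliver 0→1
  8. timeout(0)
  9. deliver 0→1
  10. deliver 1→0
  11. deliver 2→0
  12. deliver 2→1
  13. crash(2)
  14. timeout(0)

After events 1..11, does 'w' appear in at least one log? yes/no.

1. propose(0,'w'):  <0:coor t1 ->
2. deliver 0→2:  <2:part t1 ->
3. deliver 2→0:  nop
4. deliver 0→1:  <1:part t1 ->
5. deliver 1→0:  <0:coor t1 w>
6. deliver 0→2:  <2:part t1 w>
7. deliver 0→1:  <1:part t1 w>
8. timeout(0):  <0:coor t2 w>
9. deliver 0→1:  <1:part t2 w>
10. deliver 1→0:  nop
11. deliver 2→0:  nop

yes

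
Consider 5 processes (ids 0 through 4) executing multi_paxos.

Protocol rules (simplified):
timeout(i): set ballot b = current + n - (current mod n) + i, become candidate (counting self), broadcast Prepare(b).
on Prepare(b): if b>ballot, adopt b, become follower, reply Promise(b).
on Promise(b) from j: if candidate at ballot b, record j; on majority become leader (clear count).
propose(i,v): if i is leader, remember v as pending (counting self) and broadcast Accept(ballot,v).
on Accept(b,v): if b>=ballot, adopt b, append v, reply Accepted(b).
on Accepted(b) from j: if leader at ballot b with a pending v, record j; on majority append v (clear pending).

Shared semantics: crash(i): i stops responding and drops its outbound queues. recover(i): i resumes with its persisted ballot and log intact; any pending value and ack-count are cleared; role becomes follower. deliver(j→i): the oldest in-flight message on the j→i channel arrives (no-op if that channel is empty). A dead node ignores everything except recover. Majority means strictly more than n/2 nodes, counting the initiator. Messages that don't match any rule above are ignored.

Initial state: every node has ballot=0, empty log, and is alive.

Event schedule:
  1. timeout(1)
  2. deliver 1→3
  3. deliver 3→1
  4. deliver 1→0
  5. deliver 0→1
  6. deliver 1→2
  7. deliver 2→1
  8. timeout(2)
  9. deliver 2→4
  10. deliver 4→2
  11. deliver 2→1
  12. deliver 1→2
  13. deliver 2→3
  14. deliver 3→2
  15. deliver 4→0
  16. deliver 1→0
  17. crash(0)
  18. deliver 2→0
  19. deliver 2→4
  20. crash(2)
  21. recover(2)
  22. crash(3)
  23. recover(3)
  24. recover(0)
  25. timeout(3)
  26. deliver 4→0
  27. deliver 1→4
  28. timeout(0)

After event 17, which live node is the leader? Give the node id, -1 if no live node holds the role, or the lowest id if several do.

step 1 timeout(1): 1={cand,b=6,log=-}
step 2 deliver 1→3: 3={foll,b=6,log=-}
step 3 deliver 3→1: —
step 4 deliver 1→0: 0={foll,b=6,log=-}
step 5 deliver 0→1: 1={lead,b=6,log=-}
step 6 deliver 1→2: 2={foll,b=6,log=-}
step 7 deliver 2→1: —
step 8 timeout(2): 2={cand,b=12,log=-}
step 9 deliver 2→4: 4={foll,b=12,log=-}
step 10 deliver 4→2: —
step 11 deliver 2→1: 1={foll,b=12,log=-}
step 12 deliver 1→2: 2={lead,b=12,log=-}
step 13 deliver 2→3: 3={foll,b=12,log=-}
step 14 deliver 3→2: —
step 15 deliver 4→0: —
step 16 deliver 1→0: —
step 17 crash(0): 0={✗foll,b=6,log=-}

2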